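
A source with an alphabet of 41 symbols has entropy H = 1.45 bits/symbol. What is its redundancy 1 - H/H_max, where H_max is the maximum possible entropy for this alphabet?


H_max = log2(K) = log2(41) = 5.3576 bits/symbol. Redundancy = 1 - H/H_max = 1 - 1.45/5.3576 = 1 - 0.2706 = 0.7294

0.7294


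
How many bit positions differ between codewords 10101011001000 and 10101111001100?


Count differing positions: . . . . . ^ . . . . . ^ . . = 2 differences

2


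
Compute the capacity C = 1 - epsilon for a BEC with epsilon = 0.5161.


C = 1 - epsilon = 1 - 0.5161 = 0.4839

0.4839 bits


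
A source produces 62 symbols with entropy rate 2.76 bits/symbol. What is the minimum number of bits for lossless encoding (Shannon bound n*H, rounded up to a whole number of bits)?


Minimum bits >= n * H = 62 * 2.76 = 171.12, rounded up to a whole number of bits = 172

172 bits


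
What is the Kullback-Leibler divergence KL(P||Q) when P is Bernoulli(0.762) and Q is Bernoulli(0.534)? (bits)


KL = p*log2(p/q) + (1-p)*log2((1-p)/(1-q)) = 0.762*log2(0.762/0.534) + 0.238*log2(0.238/0.466) = 0.1602

0.1602 bits


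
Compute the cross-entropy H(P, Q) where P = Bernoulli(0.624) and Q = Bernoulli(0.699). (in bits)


H(P,Q) = -p*log2(q) - (1-p)*log2(1-q). -0.624*log2(0.699) = 0.322381; -0.376*log2(0.301) = 0.651294. H(P,Q) = 0.322381 + 0.651294 = 0.9737

0.9737 bits


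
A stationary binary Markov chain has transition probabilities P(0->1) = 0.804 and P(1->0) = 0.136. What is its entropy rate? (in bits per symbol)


Stationary distribution: pi_0 = p10/(p01+p10) = 0.1447, pi_1 = 0.8553. Entropy rate H' = pi_0*H(p01) + pi_1*H(p10) = 0.1447*0.7139 + 0.8553*0.5737 = 0.5939

0.5939 bits/symbol


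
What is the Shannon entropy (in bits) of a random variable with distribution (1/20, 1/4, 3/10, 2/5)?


H = -sum(p_i * log2(p_i)). Terms: -(1/20)*log2(1/20) = 0.216096; -(1/4)*log2(1/4) = 0.500000; -(3/10)*log2(3/10) = 0.521090; -(2/5)*log2(2/5) = 0.528771. H = 0.216096 + 0.500000 + 0.521090 + 0.528771 = 1.766

1.766 bits


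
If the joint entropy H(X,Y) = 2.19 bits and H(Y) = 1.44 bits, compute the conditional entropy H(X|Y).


H(X|Y) = H(X,Y) - H(Y) = 2.19 - 1.44 = 0.75

0.75 bits


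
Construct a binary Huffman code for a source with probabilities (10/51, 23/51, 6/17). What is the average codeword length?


Huffman construction (repeatedly merge the two least-probable nodes; each merge adds 1 bit to every symbol beneath it): 10/51 + 6/17 = 28/51; 23/51 + 28/51 = 1. Resulting codeword lengths (in the order the probabilities were given): (2, 1, 2). L_avg = sum(p_i * l_i) = 10/51*2 + 23/51*1 + 6/17*2 = 79/51 = 1.549

1.549 bits


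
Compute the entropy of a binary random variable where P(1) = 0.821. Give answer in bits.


H = -p*log2(p) - (1-p)*log2(1-p). -0.821*log2(0.821) = 0.233612; -0.179*log2(0.179) = 0.444272. H = 0.233612 + 0.444272 = 0.6779

0.6779 bits


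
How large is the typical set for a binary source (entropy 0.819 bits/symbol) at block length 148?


log2|A_typical| = nH = 148 * 0.819 = 121.212, so |A_typical| ~ 2^121.212 = 3.079e+36

3.079e+36


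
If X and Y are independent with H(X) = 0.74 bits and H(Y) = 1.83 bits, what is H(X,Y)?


For independent variables, H(X,Y) = H(X) + H(Y) = 0.74 + 1.83 = 2.57

2.57 bits


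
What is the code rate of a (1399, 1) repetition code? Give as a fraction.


Rate = k/n = 1/1399

1/1399


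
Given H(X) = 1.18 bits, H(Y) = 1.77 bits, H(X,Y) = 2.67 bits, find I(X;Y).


I(X;Y) = H(X) + H(Y) - H(X,Y) = 1.18 + 1.77 - 2.67 = 0.28

0.28 bits


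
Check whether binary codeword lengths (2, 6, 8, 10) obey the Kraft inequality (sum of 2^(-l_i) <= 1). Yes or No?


Kraft sum = sum(2^(-l_i)) = 0.2705, need <= 1. Result: satisfied (a binary prefix-free code with these lengths exists)

Yes


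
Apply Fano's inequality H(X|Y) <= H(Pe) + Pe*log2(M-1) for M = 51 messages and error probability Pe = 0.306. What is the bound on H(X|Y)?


H(Pe) = -Pe*log2(Pe) - (1-Pe)*log2(1-Pe) = -0.306*log2(0.306) - 0.694*log2(0.694) = 0.522769 + 0.365733 = 0.8885. Pe*log2(M-1) = 0.306*log2(50) = 1.727020. Bound = H(Pe) + Pe*log2(M-1) = 0.522769 + 0.365733 + 1.727020 = 2.6155

2.6155 bits


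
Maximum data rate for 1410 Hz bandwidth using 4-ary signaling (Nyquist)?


Rate = 2 * B * log2(M) = 2 * 1410 * 2.0 = 5640.0

5640.0 bps


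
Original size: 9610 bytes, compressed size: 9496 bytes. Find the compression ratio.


Ratio = original / compressed = 9610 / 9496 = 1.012

1.012


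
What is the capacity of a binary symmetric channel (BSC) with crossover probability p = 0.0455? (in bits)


H(p) = -p*log2(p) - (1-p)*log2(1-p) = -0.0455*log2(0.0455) - 0.9545*log2(0.9545) = 0.202839 + 0.064126 = 0.267. C = 1 - H(p) = 1 - 0.267 = 0.733

0.733 bits


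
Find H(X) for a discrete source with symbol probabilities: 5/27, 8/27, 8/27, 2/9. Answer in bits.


H = -sum(p_i * log2(p_i)). Terms: -(5/27)*log2(5/27) = 0.450548; -(8/27)*log2(8/27) = 0.519967; -(8/27)*log2(8/27) = 0.519967; -(2/9)*log2(2/9) = 0.482206. H = 0.450548 + 0.519967 + 0.519967 + 0.482206 = 1.9727

1.9727 bits


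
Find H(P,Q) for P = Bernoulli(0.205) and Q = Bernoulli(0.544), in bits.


H(P,Q) = -p*log2(q) - (1-p)*log2(1-q). -0.205*log2(0.544) = 0.180056; -0.795*log2(0.456) = 0.900651. H(P,Q) = 0.180056 + 0.900651 = 1.0807

1.0807 bits


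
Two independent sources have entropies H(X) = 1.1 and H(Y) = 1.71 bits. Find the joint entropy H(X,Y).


For independent variables, H(X,Y) = H(X) + H(Y) = 1.1 + 1.71 = 2.81

2.81 bits


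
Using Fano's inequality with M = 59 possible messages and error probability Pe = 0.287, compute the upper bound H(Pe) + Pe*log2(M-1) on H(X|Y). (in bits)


H(Pe) = -Pe*log2(Pe) - (1-Pe)*log2(1-Pe) = -0.287*log2(0.287) - 0.713*log2(0.713) = 0.516852 + 0.347963 = 0.8648. Pe*log2(M-1) = 0.287*log2(58) = 1.681241. Bound = H(Pe) + Pe*log2(M-1) = 0.516852 + 0.347963 + 1.681241 = 2.5461

2.5461 bits


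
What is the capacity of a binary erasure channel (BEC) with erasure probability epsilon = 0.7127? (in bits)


C = 1 - epsilon = 1 - 0.7127 = 0.2873

0.2873 bits


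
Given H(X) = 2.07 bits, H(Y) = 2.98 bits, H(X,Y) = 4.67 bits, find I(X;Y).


I(X;Y) = H(X) + H(Y) - H(X,Y) = 2.07 + 2.98 - 4.67 = 0.38

0.38 bits


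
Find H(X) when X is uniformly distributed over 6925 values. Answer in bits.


H = log2(n) = log2(6925) = 12.7576

12.7576 bits


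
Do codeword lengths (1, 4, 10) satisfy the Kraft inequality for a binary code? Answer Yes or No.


Kraft sum = sum(2^(-l_i)) = 0.5635, need <= 1. Result: satisfied (a binary prefix-free code with these lengths exists)

Yes


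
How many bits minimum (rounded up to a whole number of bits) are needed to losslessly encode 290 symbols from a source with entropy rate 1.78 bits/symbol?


Minimum bits >= n * H = 290 * 1.78 = 516.2, rounded up to a whole number of bits = 517

517 bits


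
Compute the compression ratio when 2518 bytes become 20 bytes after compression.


Ratio = original / compressed = 2518 / 20 = 125.9

125.9


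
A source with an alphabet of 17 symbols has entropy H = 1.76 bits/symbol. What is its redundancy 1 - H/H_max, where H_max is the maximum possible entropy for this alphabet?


H_max = log2(K) = log2(17) = 4.0875 bits/symbol. Redundancy = 1 - H/H_max = 1 - 1.76/4.0875 = 1 - 0.4306 = 0.5694

0.5694


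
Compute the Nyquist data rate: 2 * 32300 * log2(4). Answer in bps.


Rate = 2 * B * log2(M) = 2 * 32300 * 2.0 = 129200.0

129200.0 bps


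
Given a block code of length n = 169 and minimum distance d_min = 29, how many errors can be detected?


Detection capability = d_min - 1 = 29 - 1 = 28

28 errors


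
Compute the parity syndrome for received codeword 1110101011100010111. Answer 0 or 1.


Syndrome = XOR of all bits = 1 XOR 1 XOR 1 XOR 0 XOR 1 XOR 0 XOR 1 XOR 0 XOR 1 XOR 1 XOR 1 XOR 0 XOR 0 XOR 0 XOR 1 XOR 0 XOR 1 XOR 1 XOR 1 = 0

0


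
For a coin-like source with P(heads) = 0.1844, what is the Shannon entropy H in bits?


H = -p*log2(p) - (1-p)*log2(1-p). -0.1844*log2(0.1844) = 0.449768; -0.8156*log2(0.8156) = 0.239840. H = 0.449768 + 0.239840 = 0.6896

0.6896 bits


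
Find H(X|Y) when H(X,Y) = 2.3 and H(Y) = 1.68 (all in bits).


H(X|Y) = H(X,Y) - H(Y) = 2.3 - 1.68 = 0.62

0.62 bits


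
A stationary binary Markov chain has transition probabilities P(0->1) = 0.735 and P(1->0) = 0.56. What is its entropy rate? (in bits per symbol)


Stationary distribution: pi_0 = p10/(p01+p10) = 0.4324, pi_1 = 0.5676. Entropy rate H' = pi_0*H(p01) + pi_1*H(p10) = 0.4324*0.8342 + 0.5676*0.9896 = 0.9224

0.9224 bits/symbol


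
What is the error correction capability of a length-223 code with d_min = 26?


Correction capability = floor((d-1)/2) = floor((26-1)/2) = 12

12 errors


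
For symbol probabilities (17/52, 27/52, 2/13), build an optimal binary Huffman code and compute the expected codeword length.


Huffman construction (repeatedly merge the two least-probable nodes; each merge adds 1 bit to every symbol beneath it): 2/13 + 17/52 = 25/52; 25/52 + 27/52 = 1. Resulting codeword lengths (in the order the probabilities were given): (2, 1, 2). L_avg = sum(p_i * l_i) = 17/52*2 + 27/52*1 + 2/13*2 = 77/52 = 1.4808

1.4808 bits


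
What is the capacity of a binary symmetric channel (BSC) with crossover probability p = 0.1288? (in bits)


H(p) = -p*log2(p) - (1-p)*log2(1-p) = -0.1288*log2(0.1288) - 0.8712*log2(0.8712) = 0.380835 + 0.173303 = 0.5541. C = 1 - H(p) = 1 - 0.5541 = 0.4459

0.4459 bits


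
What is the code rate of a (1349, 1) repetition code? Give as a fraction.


Rate = k/n = 1/1349

1/1349


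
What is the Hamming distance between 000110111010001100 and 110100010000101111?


Count differing positions: ^ ^ . . ^ . ^ . ^ . ^ . ^ . . . ^ ^ = 9 differences

9


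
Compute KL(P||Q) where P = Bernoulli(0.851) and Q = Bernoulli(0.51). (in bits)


KL = p*log2(p/q) + (1-p)*log2((1-p)/(1-q)) = 0.851*log2(0.851/0.51) + 0.149*log2(0.149/0.49) = 0.3727

0.3727 bits


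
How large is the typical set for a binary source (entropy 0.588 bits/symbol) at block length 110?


log2|A_typical| = nH = 110 * 0.588 = 64.68, so |A_typical| ~ 2^64.68 = 2.955e+19

2.955e+19


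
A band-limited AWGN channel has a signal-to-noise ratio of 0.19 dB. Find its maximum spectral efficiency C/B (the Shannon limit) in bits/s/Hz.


SNR_linear = 10^(0.19/10) = 1.0447; C/B = log2(1 + SNR_linear) = log2(1 + 1.0447) = 1.0319

1.0319 bits/s/Hz


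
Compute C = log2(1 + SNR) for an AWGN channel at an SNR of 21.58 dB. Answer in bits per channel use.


SNR_linear = 10^(21.58/10) = 143.8799; C = log2(1 + SNR_linear) = log2(1 + 143.8799) = 7.1787

7.1787 bits/channel use


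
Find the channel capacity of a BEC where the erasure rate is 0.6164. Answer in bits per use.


C = 1 - epsilon = 1 - 0.6164 = 0.3836

0.3836 bits


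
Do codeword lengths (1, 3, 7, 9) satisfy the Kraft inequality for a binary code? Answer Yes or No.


Kraft sum = sum(2^(-l_i)) = 0.6348, need <= 1. Result: satisfied (a binary prefix-free code with these lengths exists)

Yes


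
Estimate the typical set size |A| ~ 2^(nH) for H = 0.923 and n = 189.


log2|A_typical| = nH = 189 * 0.923 = 174.447, so |A_typical| ~ 2^174.447 = 3.264e+52

3.264e+52


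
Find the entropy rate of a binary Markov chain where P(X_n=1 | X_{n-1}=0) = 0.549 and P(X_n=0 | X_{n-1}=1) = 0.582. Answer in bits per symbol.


Stationary distribution: pi_0 = p10/(p01+p10) = 0.5146, pi_1 = 0.4854. Entropy rate H' = pi_0*H(p01) + pi_1*H(p10) = 0.5146*0.9931 + 0.4854*0.9805 = 0.987

0.987 bits/symbol


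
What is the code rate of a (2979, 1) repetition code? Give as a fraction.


Rate = k/n = 1/2979

1/2979


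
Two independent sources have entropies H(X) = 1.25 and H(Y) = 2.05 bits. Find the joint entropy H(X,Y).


For independent variables, H(X,Y) = H(X) + H(Y) = 1.25 + 2.05 = 3.3

3.3 bits


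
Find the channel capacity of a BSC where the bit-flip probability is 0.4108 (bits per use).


H(p) = -p*log2(p) - (1-p)*log2(1-p) = -0.4108*log2(0.4108) - 0.5892*log2(0.5892) = 0.527258 + 0.449660 = 0.9769. C = 1 - H(p) = 1 - 0.9769 = 0.0231

0.0231 bits


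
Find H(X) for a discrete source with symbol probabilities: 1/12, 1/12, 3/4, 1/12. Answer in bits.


H = -sum(p_i * log2(p_i)). Terms: -(1/12)*log2(1/12) = 0.298747; -(1/12)*log2(1/12) = 0.298747; -(3/4)*log2(3/4) = 0.311278; -(1/12)*log2(1/12) = 0.298747. H = 0.298747 + 0.298747 + 0.311278 + 0.298747 = 1.2075

1.2075 bits


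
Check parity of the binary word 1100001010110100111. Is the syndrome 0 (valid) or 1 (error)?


Syndrome = XOR of all bits = 1 XOR 1 XOR 0 XOR 0 XOR 0 XOR 0 XOR 1 XOR 0 XOR 1 XOR 0 XOR 1 XOR 1 XOR 0 XOR 1 XOR 0 XOR 0 XOR 1 XOR 1 XOR 1 = 0

0


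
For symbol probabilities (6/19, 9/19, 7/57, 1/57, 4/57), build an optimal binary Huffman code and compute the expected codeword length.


Huffman construction (repeatedly merge the two least-probable nodes; each merge adds 1 bit to every symbol beneath it): 1/57 + 4/57 = 5/57; 5/57 + 7/57 = 4/19; 4/19 + 6/19 = 10/19; 9/19 + 10/19 = 1. Resulting codeword lengths (in the order the probabilities were given): (2, 1, 3, 4, 4). L_avg = sum(p_i * l_i) = 6/19*2 + 9/19*1 + 7/57*3 + 1/57*4 + 4/57*4 = 104/57 = 1.8246

1.8246 bits


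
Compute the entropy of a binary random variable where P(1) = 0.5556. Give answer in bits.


H = -p*log2(p) - (1-p)*log2(1-p). -0.5556*log2(0.5556) = 0.471083; -0.4444*log2(0.4444) = 0.519979. H = 0.471083 + 0.519979 = 0.9911

0.9911 bits


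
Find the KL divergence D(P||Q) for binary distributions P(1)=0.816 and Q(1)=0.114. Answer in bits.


KL = p*log2(p/q) + (1-p)*log2((1-p)/(1-q)) = 0.816*log2(0.816/0.114) + 0.184*log2(0.184/0.886) = 1.8998

1.8998 bits


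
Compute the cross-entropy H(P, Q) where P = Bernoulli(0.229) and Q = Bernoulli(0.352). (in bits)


H(P,Q) = -p*log2(q) - (1-p)*log2(1-q). -0.229*log2(0.352) = 0.344955; -0.771*log2(0.648) = 0.482595. H(P,Q) = 0.344955 + 0.482595 = 0.8276

0.8276 bits


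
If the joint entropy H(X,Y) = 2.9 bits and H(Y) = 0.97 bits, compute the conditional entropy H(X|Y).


H(X|Y) = H(X,Y) - H(Y) = 2.9 - 0.97 = 1.93

1.93 bits


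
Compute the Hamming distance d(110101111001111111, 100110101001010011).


Count differing positions: . ^ . . ^ ^ . ^ . . . . ^ . ^ ^ . . = 7 differences

7


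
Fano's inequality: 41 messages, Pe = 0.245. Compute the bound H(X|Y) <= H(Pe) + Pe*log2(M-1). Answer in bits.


H(Pe) = -Pe*log2(Pe) - (1-Pe)*log2(1-Pe) = -0.245*log2(0.245) - 0.755*log2(0.755) = 0.497141 + 0.306116 = 0.8033. Pe*log2(M-1) = 0.245*log2(40) = 1.303872. Bound = H(Pe) + Pe*log2(M-1) = 0.497141 + 0.306116 + 1.303872 = 2.1071

2.1071 bits


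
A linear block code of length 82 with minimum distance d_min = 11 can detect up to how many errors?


Detection capability = d_min - 1 = 11 - 1 = 10

10 errors


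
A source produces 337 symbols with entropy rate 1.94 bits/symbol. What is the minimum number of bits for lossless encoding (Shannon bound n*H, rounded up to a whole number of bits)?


Minimum bits >= n * H = 337 * 1.94 = 653.78, rounded up to a whole number of bits = 654

654 bits


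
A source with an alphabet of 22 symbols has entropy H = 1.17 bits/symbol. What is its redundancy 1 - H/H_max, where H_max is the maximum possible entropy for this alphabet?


H_max = log2(K) = log2(22) = 4.4594 bits/symbol. Redundancy = 1 - H/H_max = 1 - 1.17/4.4594 = 1 - 0.2624 = 0.7376

0.7376


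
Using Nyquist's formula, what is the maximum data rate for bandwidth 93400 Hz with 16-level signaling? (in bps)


Rate = 2 * B * log2(M) = 2 * 93400 * 4.0 = 747200.0

747200.0 bps


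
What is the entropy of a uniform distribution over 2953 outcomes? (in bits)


H = log2(n) = log2(2953) = 11.528

11.528 bits


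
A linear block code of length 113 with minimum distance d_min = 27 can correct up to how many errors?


Correction capability = floor((d-1)/2) = floor((27-1)/2) = 13

13 errors


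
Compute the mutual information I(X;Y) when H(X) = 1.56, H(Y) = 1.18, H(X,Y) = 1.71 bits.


I(X;Y) = H(X) + H(Y) - H(X,Y) = 1.56 + 1.18 - 1.71 = 1.03

1.03 bits


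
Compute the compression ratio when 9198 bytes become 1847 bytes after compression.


Ratio = original / compressed = 9198 / 1847 = 4.98

4.98


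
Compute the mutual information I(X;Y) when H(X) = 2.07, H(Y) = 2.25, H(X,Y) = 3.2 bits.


I(X;Y) = H(X) + H(Y) - H(X,Y) = 2.07 + 2.25 - 3.2 = 1.12

1.12 bits


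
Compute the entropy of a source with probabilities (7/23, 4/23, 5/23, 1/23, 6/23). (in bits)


H = -sum(p_i * log2(p_i)). Terms: -(7/23)*log2(7/23) = 0.522324; -(4/23)*log2(4/23) = 0.438880; -(5/23)*log2(5/23) = 0.478616; -(1/23)*log2(1/23) = 0.196677; -(6/23)*log2(6/23) = 0.505722. H = 0.522324 + 0.438880 + 0.478616 + 0.196677 + 0.505722 = 2.1422

2.1422 bits


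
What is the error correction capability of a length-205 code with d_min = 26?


Correction capability = floor((d-1)/2) = floor((26-1)/2) = 12

12 errors


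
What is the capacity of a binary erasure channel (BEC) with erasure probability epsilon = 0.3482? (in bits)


C = 1 - epsilon = 1 - 0.3482 = 0.6518

0.6518 bits


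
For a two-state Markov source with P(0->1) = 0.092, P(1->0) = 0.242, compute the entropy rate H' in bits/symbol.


Stationary distribution: pi_0 = p10/(p01+p10) = 0.7246, pi_1 = 0.2754. Entropy rate H' = pi_0*H(p01) + pi_1*H(p10) = 0.7246*0.4431 + 0.2754*0.7984 = 0.541

0.541 bits/symbol


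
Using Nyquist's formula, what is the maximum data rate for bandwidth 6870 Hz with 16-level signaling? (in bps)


Rate = 2 * B * log2(M) = 2 * 6870 * 4.0 = 54960.0

54960.0 bps


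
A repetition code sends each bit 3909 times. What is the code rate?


Rate = k/n = 1/3909

1/3909


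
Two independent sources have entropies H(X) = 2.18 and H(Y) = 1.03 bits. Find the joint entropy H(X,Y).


For independent variables, H(X,Y) = H(X) + H(Y) = 2.18 + 1.03 = 3.21

3.21 bits


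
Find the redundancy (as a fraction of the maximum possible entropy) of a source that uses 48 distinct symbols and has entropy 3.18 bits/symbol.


H_max = log2(K) = log2(48) = 5.585 bits/symbol. Redundancy = 1 - H/H_max = 1 - 3.18/5.585 = 1 - 0.5694 = 0.4306

0.4306


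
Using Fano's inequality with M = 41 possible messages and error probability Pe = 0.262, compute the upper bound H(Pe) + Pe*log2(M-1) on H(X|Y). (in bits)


H(Pe) = -Pe*log2(Pe) - (1-Pe)*log2(1-Pe) = -0.262*log2(0.262) - 0.738*log2(0.738) = 0.506279 + 0.323471 = 0.8297. Pe*log2(M-1) = 0.262*log2(40) = 1.394345. Bound = H(Pe) + Pe*log2(M-1) = 0.506279 + 0.323471 + 1.394345 = 2.2241

2.2241 bits


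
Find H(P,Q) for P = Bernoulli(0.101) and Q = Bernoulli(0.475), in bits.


H(P,Q) = -p*log2(q) - (1-p)*log2(1-q). -0.101*log2(0.475) = 0.108474; -0.899*log2(0.525) = 0.835720. H(P,Q) = 0.108474 + 0.835720 = 0.9442

0.9442 bits


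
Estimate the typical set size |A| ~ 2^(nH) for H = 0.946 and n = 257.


log2|A_typical| = nH = 257 * 0.946 = 243.122, so |A_typical| ~ 2^243.122 = 1.538e+73

1.538e+73


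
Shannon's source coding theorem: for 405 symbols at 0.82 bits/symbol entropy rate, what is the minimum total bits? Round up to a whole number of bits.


Minimum bits >= n * H = 405 * 0.82 = 332.1, rounded up to a whole number of bits = 333

333 bits


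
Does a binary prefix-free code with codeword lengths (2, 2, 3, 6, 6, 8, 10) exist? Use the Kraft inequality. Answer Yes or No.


Kraft sum = sum(2^(-l_i)) = 0.6611, need <= 1. Result: satisfied (a binary prefix-free code with these lengths exists)

Yes


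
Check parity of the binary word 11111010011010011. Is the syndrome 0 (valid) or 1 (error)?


Syndrome = XOR of all bits = 1 XOR 1 XOR 1 XOR 1 XOR 1 XOR 0 XOR 1 XOR 0 XOR 0 XOR 1 XOR 1 XOR 0 XOR 1 XOR 0 XOR 0 XOR 1 XOR 1 = 1

1


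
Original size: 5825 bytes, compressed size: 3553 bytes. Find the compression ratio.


Ratio = original / compressed = 5825 / 3553 = 1.6395

1.6395


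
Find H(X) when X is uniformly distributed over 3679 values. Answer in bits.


H = log2(n) = log2(3679) = 11.8451

11.8451 bits


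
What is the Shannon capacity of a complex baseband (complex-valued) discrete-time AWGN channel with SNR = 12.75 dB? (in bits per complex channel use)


SNR_linear = 10^(12.75/10) = 18.8365; C = log2(1 + SNR_linear) = log2(1 + 18.8365) = 4.3101

4.3101 bits/channel use


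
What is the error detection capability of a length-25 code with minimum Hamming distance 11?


Detection capability = d_min - 1 = 11 - 1 = 10

10 errors


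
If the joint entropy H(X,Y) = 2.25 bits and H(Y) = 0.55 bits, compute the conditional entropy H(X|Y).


H(X|Y) = H(X,Y) - H(Y) = 2.25 - 0.55 = 1.7

1.7 bits


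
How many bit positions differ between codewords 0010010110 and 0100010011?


Count differing positions: . ^ ^ . . . . ^ . ^ = 4 differences

4


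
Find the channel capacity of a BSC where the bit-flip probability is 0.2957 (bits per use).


H(p) = -p*log2(p) - (1-p)*log2(1-p) = -0.2957*log2(0.2957) - 0.7043*log2(0.7043) = 0.519780 + 0.356191 = 0.876. C = 1 - H(p) = 1 - 0.876 = 0.124

0.124 bits


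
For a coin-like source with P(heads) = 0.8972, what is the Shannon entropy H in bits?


H = -p*log2(p) - (1-p)*log2(1-p). -0.8972*log2(0.8972) = 0.140410; -0.1028*log2(0.1028) = 0.337399. H = 0.140410 + 0.337399 = 0.4778

0.4778 bits


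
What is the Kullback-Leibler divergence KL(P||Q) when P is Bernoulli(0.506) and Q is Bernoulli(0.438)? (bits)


KL = p*log2(p/q) + (1-p)*log2((1-p)/(1-q)) = 0.506*log2(0.506/0.438) + 0.494*log2(0.494/0.562) = 0.0134

0.0134 bits


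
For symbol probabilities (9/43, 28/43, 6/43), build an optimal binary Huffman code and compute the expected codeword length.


Huffman construction (repeatedly merge the two least-probable nodes; each merge adds 1 bit to every symbol beneath it): 6/43 + 9/43 = 15/43; 15/43 + 28/43 = 1. Resulting codeword lengths (in the order the probabilities were given): (2, 1, 2). L_avg = sum(p_i * l_i) = 9/43*2 + 28/43*1 + 6/43*2 = 58/43 = 1.3488

1.3488 bits


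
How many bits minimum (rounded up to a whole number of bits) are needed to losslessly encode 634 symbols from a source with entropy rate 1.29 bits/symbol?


Minimum bits >= n * H = 634 * 1.29 = 817.86, rounded up to a whole number of bits = 818

818 bits


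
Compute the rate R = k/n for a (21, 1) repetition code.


Rate = k/n = 1/21

1/21


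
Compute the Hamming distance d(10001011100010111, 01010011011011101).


Count differing positions: ^ ^ . ^ ^ . . . ^ ^ ^ . . ^ . ^ . = 9 differences

9


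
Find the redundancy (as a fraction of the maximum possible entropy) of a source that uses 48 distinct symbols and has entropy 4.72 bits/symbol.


H_max = log2(K) = log2(48) = 5.585 bits/symbol. Redundancy = 1 - H/H_max = 1 - 4.72/5.585 = 1 - 0.8451 = 0.1549

0.1549


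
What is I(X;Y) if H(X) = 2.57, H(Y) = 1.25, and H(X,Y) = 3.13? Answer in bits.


I(X;Y) = H(X) + H(Y) - H(X,Y) = 2.57 + 1.25 - 3.13 = 0.69

0.69 bits


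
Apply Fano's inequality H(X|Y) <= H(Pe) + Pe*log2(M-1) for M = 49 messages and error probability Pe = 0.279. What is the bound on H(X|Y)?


H(Pe) = -Pe*log2(Pe) - (1-Pe)*log2(1-Pe) = -0.279*log2(0.279) - 0.721*log2(0.721) = 0.513824 + 0.340261 = 0.8541. Pe*log2(M-1) = 0.279*log2(48) = 1.558205. Bound = H(Pe) + Pe*log2(M-1) = 0.513824 + 0.340261 + 1.558205 = 2.4123

2.4123 bits


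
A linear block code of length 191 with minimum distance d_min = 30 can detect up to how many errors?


Detection capability = d_min - 1 = 30 - 1 = 29

29 errors


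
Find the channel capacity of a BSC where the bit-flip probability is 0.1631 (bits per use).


H(p) = -p*log2(p) - (1-p)*log2(1-p) = -0.1631*log2(0.1631) - 0.8369*log2(0.8369) = 0.426698 + 0.214977 = 0.6417. C = 1 - H(p) = 1 - 0.6417 = 0.3583

0.3583 bits


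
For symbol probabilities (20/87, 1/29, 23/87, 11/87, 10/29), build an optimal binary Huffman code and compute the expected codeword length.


Huffman construction (repeatedly merge the two least-probable nodes; each merge adds 1 bit to every symbol beneath it): 1/29 + 11/87 = 14/87; 14/87 + 20/87 = 34/87; 23/87 + 10/29 = 53/87; 34/87 + 53/87 = 1. Resulting codeword lengths (in the order the probabilities were given): (2, 3, 2, 3, 2). L_avg = sum(p_i * l_i) = 20/87*2 + 1/29*3 + 23/87*2 + 11/87*3 + 10/29*2 = 188/87 = 2.1609

2.1609 bits


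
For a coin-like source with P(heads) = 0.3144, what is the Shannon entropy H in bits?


H = -p*log2(p) - (1-p)*log2(1-p). -0.3144*log2(0.3144) = 0.524836; -0.6856*log2(0.6856) = 0.373351. H = 0.524836 + 0.373351 = 0.8982

0.8982 bits


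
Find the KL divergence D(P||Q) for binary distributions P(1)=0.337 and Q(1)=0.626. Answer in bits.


KL = p*log2(p/q) + (1-p)*log2((1-p)/(1-q)) = 0.337*log2(0.337/0.626) + 0.663*log2(0.663/0.374) = 0.2465

0.2465 bits


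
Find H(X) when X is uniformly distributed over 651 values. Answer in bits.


H = log2(n) = log2(651) = 9.3465

9.3465 bits


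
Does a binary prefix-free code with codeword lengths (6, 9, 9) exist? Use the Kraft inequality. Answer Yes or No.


Kraft sum = sum(2^(-l_i)) = 0.0195, need <= 1. Result: satisfied (a binary prefix-free code with these lengths exists)

Yes


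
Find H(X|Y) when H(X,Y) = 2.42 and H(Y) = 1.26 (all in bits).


H(X|Y) = H(X,Y) - H(Y) = 2.42 - 1.26 = 1.16

1.16 bits


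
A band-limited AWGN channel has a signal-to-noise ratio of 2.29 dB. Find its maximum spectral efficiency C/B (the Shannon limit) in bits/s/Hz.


SNR_linear = 10^(2.29/10) = 1.6943; C/B = log2(1 + SNR_linear) = log2(1 + 1.6943) = 1.4299

1.4299 bits/s/Hz


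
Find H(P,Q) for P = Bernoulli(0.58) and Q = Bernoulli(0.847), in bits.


H(P,Q) = -p*log2(q) - (1-p)*log2(1-q). -0.58*log2(0.847) = 0.138948; -0.42*log2(0.153) = 1.137527. H(P,Q) = 0.138948 + 1.137527 = 1.2765

1.2765 bits


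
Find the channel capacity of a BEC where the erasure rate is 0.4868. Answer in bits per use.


C = 1 - epsilon = 1 - 0.4868 = 0.5132

0.5132 bits


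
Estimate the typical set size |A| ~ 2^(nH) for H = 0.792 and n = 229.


log2|A_typical| = nH = 229 * 0.792 = 181.368, so |A_typical| ~ 2^181.368 = 3.956e+54

3.956e+54


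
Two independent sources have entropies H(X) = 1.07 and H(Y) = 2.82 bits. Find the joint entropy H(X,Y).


For independent variables, H(X,Y) = H(X) + H(Y) = 1.07 + 2.82 = 3.89

3.89 bits


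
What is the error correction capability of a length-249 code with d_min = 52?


Correction capability = floor((d-1)/2) = floor((52-1)/2) = 25

25 errors


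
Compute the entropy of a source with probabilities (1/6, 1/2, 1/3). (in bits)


H = -sum(p_i * log2(p_i)). Terms: -(1/6)*log2(1/6) = 0.430827; -(1/2)*log2(1/2) = 0.500000; -(1/3)*log2(1/3) = 0.528321. H = 0.430827 + 0.500000 + 0.528321 = 1.4591

1.4591 bits


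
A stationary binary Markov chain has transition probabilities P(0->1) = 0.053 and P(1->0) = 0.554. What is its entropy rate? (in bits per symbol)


Stationary distribution: pi_0 = p10/(p01+p10) = 0.9127, pi_1 = 0.0873. Entropy rate H' = pi_0*H(p01) + pi_1*H(p10) = 0.9127*0.299 + 0.0873*0.9916 = 0.3595

0.3595 bits/symbol


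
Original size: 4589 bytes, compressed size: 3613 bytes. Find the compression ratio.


Ratio = original / compressed = 4589 / 3613 = 1.2701

1.2701


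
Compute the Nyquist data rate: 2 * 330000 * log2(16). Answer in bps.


Rate = 2 * B * log2(M) = 2 * 330000 * 4.0 = 2640000.0

2640000.0 bps


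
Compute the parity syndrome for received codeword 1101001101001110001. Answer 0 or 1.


Syndrome = XOR of all bits = 1 XOR 1 XOR 0 XOR 1 XOR 0 XOR 0 XOR 1 XOR 1 XOR 0 XOR 1 XOR 0 XOR 0 XOR 1 XOR 1 XOR 1 XOR 0 XOR 0 XOR 0 XOR 1 = 0

0


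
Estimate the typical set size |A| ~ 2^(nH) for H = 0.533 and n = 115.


log2|A_typical| = nH = 115 * 0.533 = 61.295, so |A_typical| ~ 2^61.295 = 2.829e+18

2.829e+18


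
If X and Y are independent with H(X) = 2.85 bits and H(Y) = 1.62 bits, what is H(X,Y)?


For independent variables, H(X,Y) = H(X) + H(Y) = 2.85 + 1.62 = 4.47

4.47 bits


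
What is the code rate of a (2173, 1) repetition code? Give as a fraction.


Rate = k/n = 1/2173

1/2173


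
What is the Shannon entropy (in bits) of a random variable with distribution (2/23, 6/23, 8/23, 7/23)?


H = -sum(p_i * log2(p_i)). Terms: -(2/23)*log2(2/23) = 0.306397; -(6/23)*log2(6/23) = 0.505722; -(8/23)*log2(8/23) = 0.529935; -(7/23)*log2(7/23) = 0.522324. H = 0.306397 + 0.505722 + 0.529935 + 0.522324 = 1.8644

1.8644 bits


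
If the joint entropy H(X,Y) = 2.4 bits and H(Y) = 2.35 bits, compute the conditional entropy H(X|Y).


H(X|Y) = H(X,Y) - H(Y) = 2.4 - 2.35 = 0.05

0.05 bits


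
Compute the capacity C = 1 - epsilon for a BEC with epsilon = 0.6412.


C = 1 - epsilon = 1 - 0.6412 = 0.3588

0.3588 bits


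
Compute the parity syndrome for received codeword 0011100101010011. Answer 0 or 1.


Syndrome = XOR of all bits = 0 XOR 0 XOR 1 XOR 1 XOR 1 XOR 0 XOR 0 XOR 1 XOR 0 XOR 1 XOR 0 XOR 1 XOR 0 XOR 0 XOR 1 XOR 1 = 0

0


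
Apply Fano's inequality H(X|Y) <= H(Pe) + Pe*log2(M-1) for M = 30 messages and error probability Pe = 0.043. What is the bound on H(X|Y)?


H(Pe) = -Pe*log2(Pe) - (1-Pe)*log2(1-Pe) = -0.043*log2(0.043) - 0.957*log2(0.957) = 0.195199 + 0.060683 = 0.2559. Pe*log2(M-1) = 0.043*log2(29) = 0.208893. Bound = H(Pe) + Pe*log2(M-1) = 0.195199 + 0.060683 + 0.208893 = 0.4648

0.4648 bits


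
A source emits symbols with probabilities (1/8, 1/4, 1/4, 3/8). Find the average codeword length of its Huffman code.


Huffman construction (repeatedly merge the two least-probable nodes; each merge adds 1 bit to every symbol beneath it): 1/8 + 1/4 = 3/8; 1/4 + 3/8 = 5/8; 3/8 + 5/8 = 1. Resulting codeword lengths (in the order the probabilities were given): (2, 2, 2, 2). L_avg = sum(p_i * l_i) = 1/8*2 + 1/4*2 + 1/4*2 + 3/8*2 = 2

2.0 bits


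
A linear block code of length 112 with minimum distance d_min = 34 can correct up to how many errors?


Correction capability = floor((d-1)/2) = floor((34-1)/2) = 16

16 errors


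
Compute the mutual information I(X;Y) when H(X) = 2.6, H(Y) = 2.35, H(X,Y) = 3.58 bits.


I(X;Y) = H(X) + H(Y) - H(X,Y) = 2.6 + 2.35 - 3.58 = 1.37

1.37 bits


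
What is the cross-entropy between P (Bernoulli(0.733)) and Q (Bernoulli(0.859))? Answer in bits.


H(P,Q) = -p*log2(q) - (1-p)*log2(1-q). -0.733*log2(0.859) = 0.160725; -0.267*log2(0.141) = 0.754604. H(P,Q) = 0.160725 + 0.754604 = 0.9153

0.9153 bits


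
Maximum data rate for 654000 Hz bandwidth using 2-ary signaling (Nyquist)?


Rate = 2 * B * log2(M) = 2 * 654000 * 1.0 = 1308000.0

1308000.0 bps


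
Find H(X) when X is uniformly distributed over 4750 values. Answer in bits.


H = log2(n) = log2(4750) = 12.2137

12.2137 bits


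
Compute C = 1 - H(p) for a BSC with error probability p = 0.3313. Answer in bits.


H(p) = -p*log2(p) - (1-p)*log2(1-p) = -0.3313*log2(0.3313) - 0.6687*log2(0.6687) = 0.528023 + 0.388226 = 0.9162. C = 1 - H(p) = 1 - 0.9162 = 0.0838

0.0838 bits


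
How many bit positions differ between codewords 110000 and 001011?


Count differing positions: ^ ^ ^ . ^ ^ = 5 differences

5


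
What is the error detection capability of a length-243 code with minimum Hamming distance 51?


Detection capability = d_min - 1 = 51 - 1 = 50

50 errors


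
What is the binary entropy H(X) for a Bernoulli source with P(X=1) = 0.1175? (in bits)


H = -p*log2(p) - (1-p)*log2(1-p). -0.1175*log2(0.1175) = 0.362989; -0.8825*log2(0.8825) = 0.159143. H = 0.362989 + 0.159143 = 0.5221

0.5221 bits


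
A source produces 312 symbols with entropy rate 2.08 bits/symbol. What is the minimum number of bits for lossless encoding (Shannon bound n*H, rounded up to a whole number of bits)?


Minimum bits >= n * H = 312 * 2.08 = 648.96, rounded up to a whole number of bits = 649

649 bits


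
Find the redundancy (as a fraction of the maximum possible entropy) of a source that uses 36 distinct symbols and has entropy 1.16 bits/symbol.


H_max = log2(K) = log2(36) = 5.1699 bits/symbol. Redundancy = 1 - H/H_max = 1 - 1.16/5.1699 = 1 - 0.2244 = 0.7756

0.7756


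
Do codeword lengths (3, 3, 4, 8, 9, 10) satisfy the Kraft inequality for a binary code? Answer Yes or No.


Kraft sum = sum(2^(-l_i)) = 0.3193, need <= 1. Result: satisfied (a binary prefix-free code with these lengths exists)

Yes


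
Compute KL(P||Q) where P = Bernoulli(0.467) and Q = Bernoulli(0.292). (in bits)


KL = p*log2(p/q) + (1-p)*log2((1-p)/(1-q)) = 0.467*log2(0.467/0.292) + 0.533*log2(0.533/0.708) = 0.098

0.098 bits


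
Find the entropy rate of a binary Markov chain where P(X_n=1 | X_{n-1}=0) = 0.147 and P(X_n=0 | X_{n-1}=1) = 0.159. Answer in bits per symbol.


Stationary distribution: pi_0 = p10/(p01+p10) = 0.5196, pi_1 = 0.4804. Entropy rate H' = pi_0*H(p01) + pi_1*H(p10) = 0.5196*0.6023 + 0.4804*0.6319 = 0.6165

0.6165 bits/symbol


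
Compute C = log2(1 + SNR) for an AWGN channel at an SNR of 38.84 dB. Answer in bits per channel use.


SNR_linear = 10^(38.84/10) = 7655.9661; C = log2(1 + SNR_linear) = log2(1 + 7655.9661) = 12.9026

12.9026 bits/channel use


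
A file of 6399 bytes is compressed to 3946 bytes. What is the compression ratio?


Ratio = original / compressed = 6399 / 3946 = 1.6216

1.6216


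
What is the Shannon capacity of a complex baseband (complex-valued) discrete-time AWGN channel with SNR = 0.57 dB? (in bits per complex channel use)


SNR_linear = 10^(0.57/10) = 1.1402; C = log2(1 + SNR_linear) = log2(1 + 1.1402) = 1.0978

1.0978 bits/channel use


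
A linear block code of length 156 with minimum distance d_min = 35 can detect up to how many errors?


Detection capability = d_min - 1 = 35 - 1 = 34

34 errors


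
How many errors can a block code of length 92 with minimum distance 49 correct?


Correction capability = floor((d-1)/2) = floor((49-1)/2) = 24

24 errors


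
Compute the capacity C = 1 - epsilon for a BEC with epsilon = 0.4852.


C = 1 - epsilon = 1 - 0.4852 = 0.5148

0.5148 bits


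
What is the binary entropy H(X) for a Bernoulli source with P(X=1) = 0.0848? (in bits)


H = -p*log2(p) - (1-p)*log2(1-p). -0.0848*log2(0.0848) = 0.301870; -0.9152*log2(0.9152) = 0.117000. H = 0.301870 + 0.117000 = 0.4189

0.4189 bits


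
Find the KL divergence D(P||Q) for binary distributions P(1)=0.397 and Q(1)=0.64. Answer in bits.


KL = p*log2(p/q) + (1-p)*log2((1-p)/(1-q)) = 0.397*log2(0.397/0.64) + 0.603*log2(0.603/0.36) = 0.1752

0.1752 bits


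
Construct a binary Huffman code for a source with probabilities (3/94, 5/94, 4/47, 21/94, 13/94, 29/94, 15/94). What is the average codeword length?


Huffman construction (repeatedly merge the two least-probable nodes; each merge adds 1 bit to every symbol beneath it): 3/94 + 5/94 = 4/47; 4/47 + 4/47 = 8/47; 13/94 + 15/94 = 14/47; 8/47 + 21/94 = 37/94; 14/47 + 29/94 = 57/94; 37/94 + 57/94 = 1. Resulting codeword lengths (in the order the probabilities were given): (4, 4, 3, 2, 3, 2, 3). L_avg = sum(p_i * l_i) = 3/94*4 + 5/94*4 + 4/47*3 + 21/94*2 + 13/94*3 + 29/94*2 + 15/94*3 = 120/47 = 2.5532

2.5532 bits


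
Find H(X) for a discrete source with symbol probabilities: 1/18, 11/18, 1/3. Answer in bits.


H = -sum(p_i * log2(p_i)). Terms: -(1/18)*log2(1/18) = 0.231663; -(11/18)*log2(11/18) = 0.434190; -(1/3)*log2(1/3) = 0.528321. H = 0.231663 + 0.434190 + 0.528321 = 1.1942

1.1942 bits


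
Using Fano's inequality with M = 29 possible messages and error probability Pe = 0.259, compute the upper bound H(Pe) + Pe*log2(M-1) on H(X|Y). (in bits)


H(Pe) = -Pe*log2(Pe) - (1-Pe)*log2(1-Pe) = -0.259*log2(0.259) - 0.741*log2(0.741) = 0.504785 + 0.320449 = 0.8252. Pe*log2(M-1) = 0.259*log2(28) = 1.245105. Bound = H(Pe) + Pe*log2(M-1) = 0.504785 + 0.320449 + 1.245105 = 2.0703

2.0703 bits


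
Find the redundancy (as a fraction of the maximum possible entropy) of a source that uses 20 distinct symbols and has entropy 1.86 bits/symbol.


H_max = log2(K) = log2(20) = 4.3219 bits/symbol. Redundancy = 1 - H/H_max = 1 - 1.86/4.3219 = 1 - 0.4304 = 0.5696

0.5696


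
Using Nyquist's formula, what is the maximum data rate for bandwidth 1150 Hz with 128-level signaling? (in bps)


Rate = 2 * B * log2(M) = 2 * 1150 * 7.0 = 16100.0

16100.0 bps


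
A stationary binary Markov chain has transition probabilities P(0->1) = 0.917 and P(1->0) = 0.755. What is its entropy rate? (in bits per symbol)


Stationary distribution: pi_0 = p10/(p01+p10) = 0.4516, pi_1 = 0.5484. Entropy rate H' = pi_0*H(p01) + pi_1*H(p10) = 0.4516*0.4127 + 0.5484*0.8033 = 0.6269

0.6269 bits/symbol


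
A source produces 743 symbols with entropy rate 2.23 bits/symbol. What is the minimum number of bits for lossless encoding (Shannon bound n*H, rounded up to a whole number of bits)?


Minimum bits >= n * H = 743 * 2.23 = 1656.89, rounded up to a whole number of bits = 1657

1657 bits


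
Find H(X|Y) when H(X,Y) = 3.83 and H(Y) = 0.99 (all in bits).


H(X|Y) = H(X,Y) - H(Y) = 3.83 - 0.99 = 2.84

2.84 bits


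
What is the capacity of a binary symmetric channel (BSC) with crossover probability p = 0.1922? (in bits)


H(p) = -p*log2(p) - (1-p)*log2(1-p) = -0.1922*log2(0.1922) - 0.8078*log2(0.8078) = 0.457305 + 0.248746 = 0.7061. C = 1 - H(p) = 1 - 0.7061 = 0.2939

0.2939 bits


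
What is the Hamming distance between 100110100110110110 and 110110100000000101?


Count differing positions: . ^ . . . . . . . ^ ^ . ^ ^ . . ^ ^ = 7 differences

7


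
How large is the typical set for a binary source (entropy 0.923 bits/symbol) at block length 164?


log2|A_typical| = nH = 164 * 0.923 = 151.372, so |A_typical| ~ 2^151.372 = 3.694e+45

3.694e+45


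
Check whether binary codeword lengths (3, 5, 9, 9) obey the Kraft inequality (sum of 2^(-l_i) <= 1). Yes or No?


Kraft sum = sum(2^(-l_i)) = 0.1602, need <= 1. Result: satisfied (a binary prefix-free code with these lengths exists)

Yes


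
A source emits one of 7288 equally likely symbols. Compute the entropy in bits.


H = log2(n) = log2(7288) = 12.8313

12.8313 bits


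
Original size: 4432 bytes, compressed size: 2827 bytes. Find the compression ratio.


Ratio = original / compressed = 4432 / 2827 = 1.5677

1.5677


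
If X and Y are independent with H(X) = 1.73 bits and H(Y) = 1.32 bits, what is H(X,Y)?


For independent variables, H(X,Y) = H(X) + H(Y) = 1.73 + 1.32 = 3.05

3.05 bits


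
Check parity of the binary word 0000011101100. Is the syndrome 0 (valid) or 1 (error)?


Syndrome = XOR of all bits = 0 XOR 0 XOR 0 XOR 0 XOR 0 XOR 1 XOR 1 XOR 1 XOR 0 XOR 1 XOR 1 XOR 0 XOR 0 = 1

1


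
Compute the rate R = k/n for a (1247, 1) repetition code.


Rate = k/n = 1/1247

1/1247


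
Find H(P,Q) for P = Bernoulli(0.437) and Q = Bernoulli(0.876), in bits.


H(P,Q) = -p*log2(q) - (1-p)*log2(1-q). -0.437*log2(0.876) = 0.083466; -0.563*log2(0.124) = 1.695524. H(P,Q) = 0.083466 + 1.695524 = 1.779

1.779 bits


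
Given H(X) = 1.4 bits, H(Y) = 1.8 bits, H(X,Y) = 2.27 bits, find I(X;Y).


I(X;Y) = H(X) + H(Y) - H(X,Y) = 1.4 + 1.8 - 2.27 = 0.93

0.93 bits


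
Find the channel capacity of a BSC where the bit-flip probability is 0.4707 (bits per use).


H(p) = -p*log2(p) - (1-p)*log2(1-p) = -0.4707*log2(0.4707) - 0.5293*log2(0.5293) = 0.511707 + 0.485814 = 0.9975. C = 1 - H(p) = 1 - 0.9975 = 0.0025

0.0025 bits


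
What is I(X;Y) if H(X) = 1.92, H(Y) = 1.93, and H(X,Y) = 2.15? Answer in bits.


I(X;Y) = H(X) + H(Y) - H(X,Y) = 1.92 + 1.93 - 2.15 = 1.7

1.7 bits
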